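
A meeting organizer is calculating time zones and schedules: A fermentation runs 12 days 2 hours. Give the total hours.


Days: 12
Extra hours: 2
Hours per day: 24
Days to hours: 12 x 24 = 288
Total: 288 + 2 = 290

290


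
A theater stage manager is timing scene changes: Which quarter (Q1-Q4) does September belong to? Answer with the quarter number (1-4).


Month: September (month 9)
Q1: January-March (months 1-3)
Q2: April-June (months 4-6)
Q3: July-September (months 7-9)
Q4: October-December (months 10-12)
Month 9 falls in Q3

3


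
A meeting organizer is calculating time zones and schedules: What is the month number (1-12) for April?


Calendar month order:
3. March
4. April <--
5. May
April is month number 4

4


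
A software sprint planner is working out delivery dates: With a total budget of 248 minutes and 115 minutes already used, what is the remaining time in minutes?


Total budget: 248 minutes
Time used: 115 minutes
Remaining: 248 - 115 = 133 minutes
Percent used: 46.4%
Percent remaining: 53.6%

133


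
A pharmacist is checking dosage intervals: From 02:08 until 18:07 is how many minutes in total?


Start time: 02:08 = 128 minutes from midnight
End time: 18:07 = 1087 minutes from midnight
Difference: 1087 - 128 = 959 minutes
That is 15 hours and 59 minutes

959


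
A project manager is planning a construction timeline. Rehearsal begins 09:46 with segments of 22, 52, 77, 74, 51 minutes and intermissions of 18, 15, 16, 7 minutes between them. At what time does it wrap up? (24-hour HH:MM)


Start: 09:46 = 586 min from midnight
  after task 1 (22 min): 10:08
  after break (18 min): 10:26
  after task 2 (52 min): 11:18
  after break (15 min): 11:33
  after task 3 (77 min): 12:50
  after break (16 min): 13:06
  after task 4 (74 min): 14:20
  after break (7 min): 14:27
  after task 5 (51 min): 15:18
Total elapsed: 332 minutes
End time: 15:18

15:18


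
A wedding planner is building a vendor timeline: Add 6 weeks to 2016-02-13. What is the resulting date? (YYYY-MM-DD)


Start: 2016-02-13
Weeks to add: 6
Convert to days: 6 x 7 = 42 days
Add 42 days to 2016-02-13
Result: 2016-03-26

2016-03-26


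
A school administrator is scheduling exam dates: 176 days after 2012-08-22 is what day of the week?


Start: 2012-08-22 (Wednesday)
Step 1 - find target date: add 176 days
  2012-08-22 + 176 days = 2013-02-14
Step 2 - day of week:
  176 mod 7 = 1
  Wednesday + 1 days -> Thursday
Result: Thursday (2013-02-14)

Thursday


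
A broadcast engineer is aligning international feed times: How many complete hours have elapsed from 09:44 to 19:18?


Start: 09:44
End: 19:18
Hour difference: 19 - 9 = 10 hours
Minute difference: 18 - 44 = -26 minutes
Total minutes: 574
Complete hours: 574 / 60 = 9 (remainder 34)

9


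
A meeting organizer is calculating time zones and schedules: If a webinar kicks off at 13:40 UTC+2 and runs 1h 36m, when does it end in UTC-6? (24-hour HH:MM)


Start: 13:40 in UTC+2
Step 1 - add duration:
  minutes: 40 + 36 = 76 (carry 1h)
  hours: 13 + 1 + 1 = 15
  end in UTC+2: 15:16
Step 2 - convert UTC+2 -> UTC-6:
  offset difference: -6 - (2) = -8 hours
  15 + (-8) = 7 -> mod 24 = 7
Result: 07:16 in UTC-6

07:16


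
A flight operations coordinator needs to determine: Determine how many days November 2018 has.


Month: November
Year: 2018
November is a 30-day month
Total: 30 days

30


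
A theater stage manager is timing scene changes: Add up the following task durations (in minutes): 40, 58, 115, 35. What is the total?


Durations: 40, 58, 115, 35
Running sum: 40
+ 58 = 98
+ 115 = 213
+ 35 = 248
Total duration: 248 minutes
That is 4 hours and 8 minutes

248


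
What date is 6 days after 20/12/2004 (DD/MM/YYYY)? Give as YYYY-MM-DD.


Start: 2004-12-20
Adding 6 days
Days remaining in December: 11
Result: 2004-12-26

2004-12-26


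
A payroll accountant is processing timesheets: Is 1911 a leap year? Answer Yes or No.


Year: 1911
Divisible by 4? 1911 / 4 = 477.75 -> No
Not divisible by 4, so NOT a leap year

No


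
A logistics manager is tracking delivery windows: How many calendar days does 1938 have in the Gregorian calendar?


Year: 1938
Check leap year rules:
Divisible by 4? No
1938 is not a leap year
Days: 365

365


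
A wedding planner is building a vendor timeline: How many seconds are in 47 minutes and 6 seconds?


Minutes: 47
Extra seconds: 6
Seconds per minute: 60
Minutes to seconds: 47 x 60 = 2820
Total: 2820 + 6 = 2826

2826


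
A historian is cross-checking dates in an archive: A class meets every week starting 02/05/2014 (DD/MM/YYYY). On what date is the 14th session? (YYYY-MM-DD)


First occurrence: 2014-05-02 (occurrence 1)
Each occurrence is 7 days after the previous.
Occurrence 14 is 13 weeks after the first.
13 weeks = 91 days
2014-05-02 + 91 days = 2014-08-01

2014-08-01


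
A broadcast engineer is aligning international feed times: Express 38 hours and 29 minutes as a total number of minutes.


Hours: 38
Extra minutes: 29
Minutes per hour: 60
Hours to minutes: 38 x 60 = 2280
Total: 2280 + 29 = 2309

2309


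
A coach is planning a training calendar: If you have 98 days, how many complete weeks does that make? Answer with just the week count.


Total days: 98
Days per week: 7
Division: 98 / 7 = 14 remainder 0
Complete weeks: 14
Remaining days: 0

14


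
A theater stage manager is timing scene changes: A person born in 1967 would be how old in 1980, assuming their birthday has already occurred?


Birth year: 1967
Current year: 1980
Age = current year - birth year
Age = 1980 - 1967 = 13

13


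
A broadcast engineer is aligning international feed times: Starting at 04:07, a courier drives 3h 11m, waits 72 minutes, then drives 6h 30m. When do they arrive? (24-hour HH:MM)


Depart: 04:07
Leg 1: +191 min -> 07:18
Layover: +72 min -> 08:30
Leg 2: +390 min -> 15:00
Total travel: 653 minutes = 10h 53m
Arrival: 15:00

15:00


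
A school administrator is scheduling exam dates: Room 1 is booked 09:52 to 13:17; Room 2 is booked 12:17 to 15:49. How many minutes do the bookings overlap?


Interval A: [592, 797] minutes from midnight
Interval B: [737, 949] minutes from midnight
Overlap start = max(592, 737) = 737
Overlap end = min(797, 949) = 797
Overlap = 797 - 737 = 60 minutes

60


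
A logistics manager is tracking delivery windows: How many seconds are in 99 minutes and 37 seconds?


Minutes: 99
Seconds: 37
Convert minutes to seconds: 99 x 60 = 5940
Add remaining seconds: 5940 + 37 = 5977

5977


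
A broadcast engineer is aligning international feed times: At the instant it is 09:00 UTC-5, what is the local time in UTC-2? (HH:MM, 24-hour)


Local time: 09:00 at UTC-5 (offset -5h)
Target zone: UTC-2 (offset -2h)
Difference: -2 - (-5) = 3 hours
Calculation: 9 + (3) = 12
Result: 12:00

12:00


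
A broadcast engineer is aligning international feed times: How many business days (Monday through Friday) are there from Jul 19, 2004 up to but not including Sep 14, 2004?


Start: 2004-07-19 (Monday)
End (exclusive): 2004-09-14 (Tuesday)
Total calendar days: 57
Full weeks: 57 // 7 = 8 -> 40 weekdays
Remaining 1 days starting on Monday:
  Mon(w) -> 1 weekdays
Total business days: 40 + 1 = 41

41


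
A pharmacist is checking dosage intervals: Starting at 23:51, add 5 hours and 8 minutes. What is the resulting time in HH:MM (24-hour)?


Start time: 23:51
Adding: 5 hours 8 minutes
Minutes: 51 + 8 = 59
Hours: 23 + 5 + 0 = 28
Hour wraparound: 28 mod 24 = 4
Result: 04:59

04:59


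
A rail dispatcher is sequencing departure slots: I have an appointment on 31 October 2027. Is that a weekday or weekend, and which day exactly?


Date: 2027-10-31
January 1, 2027 is a Friday
Day of year: 304
Offset from Jan 1: 303 days
303 mod 7 = 2
Result: Sunday

Sunday


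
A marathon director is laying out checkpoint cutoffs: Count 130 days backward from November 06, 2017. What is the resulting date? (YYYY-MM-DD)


Start: 2017-11-06
Subtracting 130 days
Days already passed in November: 6
After going back through November: 124 more days to subtract
October 2017: 31 days, 93 remaining
September 2017: 30 days, 63 remaining
August 2017: 31 days, 32 remaining
July 2017: 31 days, 1 remaining
Result: 2017-06-29

2017-06-29


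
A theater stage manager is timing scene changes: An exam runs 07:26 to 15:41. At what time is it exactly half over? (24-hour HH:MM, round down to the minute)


Start time: 07:26 = 446 minutes from midnight
End time: 15:41 = 941 minutes from midnight
Sum: 446 + 941 = 1387
Midpoint: 1387 / 2 = 693 minutes
Convert: 693 / 60 = 11 hours, 33 minutes
Result: 11:33

11:33


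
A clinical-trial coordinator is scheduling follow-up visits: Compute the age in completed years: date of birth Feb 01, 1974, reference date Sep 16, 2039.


Birth: 1974-02-01
Reference: 2039-09-16
Year difference: 2039 - 1974 = 65
Has birthday (02-01) occurred by 09-16? Yes
Age in full years: 65

65


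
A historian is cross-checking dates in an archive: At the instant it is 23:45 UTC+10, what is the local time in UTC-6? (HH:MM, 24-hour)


Local time: 23:45 at UTC+10 (offset 10h)
Target zone: UTC-6 (offset -6h)
Difference: -6 - (10) = -16 hours
Calculation: 23 + (-16) = 7
Result: 07:45

07:45


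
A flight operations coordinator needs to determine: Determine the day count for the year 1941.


Year: 1941
Check leap year rules:
Divisible by 4? No
1941 is not a leap year
Days: 365

365


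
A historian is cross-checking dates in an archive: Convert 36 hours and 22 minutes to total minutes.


Hours: 36
Extra minutes: 22
Minutes per hour: 60
Hours to minutes: 36 x 60 = 2160
Total: 2160 + 22 = 2182

2182


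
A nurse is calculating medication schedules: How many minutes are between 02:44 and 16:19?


Start time: 02:44 = 164 minutes from midnight
End time: 16:19 = 979 minutes from midnight
Difference: 979 - 164 = 815 minutes
That is 13 hours and 35 minutes

815


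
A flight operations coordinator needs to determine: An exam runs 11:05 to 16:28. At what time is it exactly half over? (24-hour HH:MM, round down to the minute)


Start time: 11:05 = 665 minutes from midnight
End time: 16:28 = 988 minutes from midnight
Sum: 665 + 988 = 1653
Midpoint: 1653 / 2 = 826 minutes
Convert: 826 / 60 = 13 hours, 46 minutes
Result: 13:46

13:46


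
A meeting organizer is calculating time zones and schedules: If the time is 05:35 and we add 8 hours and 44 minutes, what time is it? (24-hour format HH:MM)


Start time: 05:35
Adding: 8 hours 44 minutes
Minutes: 35 + 44 = 79
Minute overflow: 79 >= 60, so carry 1 hour, minutes = 19
Hours: 5 + 8 + 1 = 14
Result: 14:19

14:19


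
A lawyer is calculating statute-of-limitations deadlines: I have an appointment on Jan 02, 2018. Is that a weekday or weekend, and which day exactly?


Date: 2018-01-02
January 1, 2018 is a Monday
Day of year: 2
Offset from Jan 1: 1 days
1 mod 7 = 1
Result: Tuesday

Tuesday


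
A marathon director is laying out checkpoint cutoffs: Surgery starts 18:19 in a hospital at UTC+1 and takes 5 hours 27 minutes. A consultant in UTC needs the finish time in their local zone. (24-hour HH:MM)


Start: 18:19 in UTC+1
Step 1 - add duration:
  minutes: 19 + 27 = 46
  hours: 18 + 5 + 0 = 23
  end in UTC+1: 23:46
Step 2 - convert UTC+1 -> UTC:
  offset difference: 0 - (1) = -1 hours
  23 + (-1) = 22 -> mod 24 = 22
Result: 22:46 in UTC

22:46


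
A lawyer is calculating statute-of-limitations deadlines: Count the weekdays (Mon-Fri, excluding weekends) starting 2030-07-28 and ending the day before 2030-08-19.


Start: 2030-07-28 (Sunday)
End (exclusive): 2030-08-19 (Monday)
Total calendar days: 22
Full weeks: 22 // 7 = 3 -> 15 weekdays
Remaining 1 days starting on Sunday:
  Sun(-) -> 0 weekdays
Total business days: 15 + 0 = 15

15


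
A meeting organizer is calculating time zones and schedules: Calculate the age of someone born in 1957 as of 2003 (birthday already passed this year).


Birth year: 1957
Current year: 2003
Age = current year - birth year
Age = 2003 - 1957 = 46

46


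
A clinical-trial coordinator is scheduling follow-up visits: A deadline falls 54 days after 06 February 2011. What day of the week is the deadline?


Start: 2011-02-06 (Sunday)
Step 1 - find target date: add 54 days
  2011-02-06 + 54 days = 2011-04-01
Step 2 - day of week:
  54 mod 7 = 5
  Sunday + 5 days -> Friday
Result: Friday (2011-04-01)

Friday


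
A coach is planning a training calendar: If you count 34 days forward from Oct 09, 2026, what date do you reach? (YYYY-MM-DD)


Start: 2026-10-09
Adding 34 days
Days remaining in October: 22
After October: 12 days still to add
November 2026 has 30 days, need 12
Result: 2026-11-12

2026-11-12


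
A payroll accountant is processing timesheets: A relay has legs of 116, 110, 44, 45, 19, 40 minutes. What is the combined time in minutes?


Durations: 116, 110, 44, 45, 19, 40
Running sum: 116
+ 110 = 226
+ 44 = 270
+ 45 = 315
+ 19 = 334
+ 40 = 374
Total duration: 374 minutes
That is 6 hours and 14 minutes

374


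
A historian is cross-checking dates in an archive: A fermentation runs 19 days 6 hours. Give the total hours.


Days: 19
Extra hours: 6
Hours per day: 24
Days to hours: 19 x 24 = 456
Total: 456 + 6 = 462

462


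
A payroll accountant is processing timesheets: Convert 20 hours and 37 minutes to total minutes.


Hours: 20
Minutes: 37
Convert hours to minutes: 20 x 60 = 1200
Add remaining minutes: 1200 + 37 = 1237

1237


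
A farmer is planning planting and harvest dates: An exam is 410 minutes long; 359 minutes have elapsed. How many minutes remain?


Total budget: 410 minutes
Time used: 359 minutes
Remaining: 410 - 359 = 51 minutes
Percent used: 87.6%
Percent remaining: 12.4%

51


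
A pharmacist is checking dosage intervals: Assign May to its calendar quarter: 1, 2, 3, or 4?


Month: May (month 5)
Q1: January-March (months 1-3)
Q2: April-June (months 4-6)
Q3: July-September (months 7-9)
Q4: October-December (months 10-12)
Month 5 falls in Q2

2


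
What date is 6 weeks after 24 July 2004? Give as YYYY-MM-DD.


Start: 2004-07-24
Weeks to add: 6
Convert to days: 6 x 7 = 42 days
Add 42 days to 2004-07-24
Result: 2004-09-04

2004-09-04


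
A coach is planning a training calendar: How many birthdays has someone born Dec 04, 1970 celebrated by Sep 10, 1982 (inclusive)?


Birth: 1970-12-04
Reference: 1982-09-10
Year difference: 1982 - 1970 = 12
Has birthday (12-04) occurred by 09-10? No
Birthday not yet reached this year -> subtract 1
Age in full years: 11

11


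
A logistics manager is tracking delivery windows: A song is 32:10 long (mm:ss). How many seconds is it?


Minutes: 32
Extra seconds: 10
Seconds per minute: 60
Minutes to seconds: 32 x 60 = 1920
Total: 1920 + 10 = 1930

1930


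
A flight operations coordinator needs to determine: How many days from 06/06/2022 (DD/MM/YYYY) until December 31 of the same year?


Start: June 06, 2022
End: December 31, 2022
Days left in June: 24
July: 31
August: 31
September: 30
October: 31
... plus remaining months
Sum of remaining months: 184
Total: 24 + 184 = 208

208


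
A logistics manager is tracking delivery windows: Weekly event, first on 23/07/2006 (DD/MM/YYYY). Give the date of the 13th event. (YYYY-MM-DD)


First occurrence: 2006-07-23 (occurrence 1)
Each occurrence is 7 days after the previous.
Occurrence 13 is 12 weeks after the first.
12 weeks = 84 days
2006-07-23 + 84 days = 2006-10-15

2006-10-15


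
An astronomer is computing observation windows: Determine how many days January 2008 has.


Month: January
Year: 2008
January is a 31-day month
Total: 31 days

31


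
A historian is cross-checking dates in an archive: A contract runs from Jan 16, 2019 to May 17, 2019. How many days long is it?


Start date: 2019-01-16
End date: 2019-05-17
Jan 2019: +16 days
Feb 2019: +28 days
Mar 2019: +31 days
Apr 2019: +30 days
May 2019: +16 days
Total: 121 days

121


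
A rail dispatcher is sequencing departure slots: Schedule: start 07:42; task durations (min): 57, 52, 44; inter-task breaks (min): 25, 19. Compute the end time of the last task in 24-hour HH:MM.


Start: 07:42 = 462 min from midnight
  after task 1 (57 min): 08:39
  after break (25 min): 09:04
  after task 2 (52 min): 09:56
  after break (19 min): 10:15
  after task 3 (44 min): 10:59
Total elapsed: 197 minutes
End time: 10:59

10:59


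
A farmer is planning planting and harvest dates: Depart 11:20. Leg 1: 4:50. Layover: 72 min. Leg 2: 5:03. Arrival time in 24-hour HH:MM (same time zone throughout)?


Depart: 11:20
Leg 1: +290 min -> 16:10
Layover: +72 min -> 17:22
Leg 2: +303 min -> 22:25
Total travel: 665 minutes = 11h 5m
Arrival: 22:25

22:25


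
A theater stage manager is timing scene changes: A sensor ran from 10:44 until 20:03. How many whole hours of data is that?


Start: 10:44
End: 20:03
Hour difference: 20 - 10 = 10 hours
Minute difference: 3 - 44 = -41 minutes
Total minutes: 559
Complete hours: 559 / 60 = 9 (remainder 19)

9


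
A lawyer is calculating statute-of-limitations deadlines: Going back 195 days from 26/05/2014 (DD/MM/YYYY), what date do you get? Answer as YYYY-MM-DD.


Start: 2014-05-26
Subtracting 195 days
Days already passed in May: 26
After going back through May: 169 more days to subtract
April 2014: 30 days, 139 remaining
March 2014: 31 days, 108 remaining
February 2014: 28 days, 80 remaining
January 2014: 31 days, 49 remaining
Result: 2013-11-12

2013-11-12


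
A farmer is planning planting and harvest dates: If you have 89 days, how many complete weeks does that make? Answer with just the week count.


Total days: 89
Days per week: 7
Division: 89 / 7 = 12 remainder 5
Complete weeks: 12
Remaining days: 5

12


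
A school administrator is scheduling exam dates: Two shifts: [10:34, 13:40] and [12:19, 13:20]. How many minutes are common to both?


Interval A: [634, 820] minutes from midnight
Interval B: [739, 800] minutes from midnight
Overlap start = max(634, 739) = 739
Overlap end = min(820, 800) = 800
Overlap = 800 - 739 = 61 minutes

61


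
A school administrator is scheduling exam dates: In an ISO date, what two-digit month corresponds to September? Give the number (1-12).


Calendar month order:
8. August
9. September <--
10. October
September is month number 9

9


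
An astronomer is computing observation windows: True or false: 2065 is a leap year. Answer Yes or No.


Year: 2065
Divisible by 4? 2065 / 4 = 516.25 -> No
Not divisible by 4, so NOT a leap year

No


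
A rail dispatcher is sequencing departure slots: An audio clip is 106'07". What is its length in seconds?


Minutes: 106
Seconds: 7
Convert minutes to seconds: 106 x 60 = 6360
Add remaining seconds: 6360 + 7 = 6367

6367


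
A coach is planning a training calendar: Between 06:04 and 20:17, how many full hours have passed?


Start: 06:04
End: 20:17
Hour difference: 20 - 6 = 14 hours
Minute difference: 17 - 4 = 13 minutes
Total minutes: 853
Complete hours: 853 / 60 = 14 (remainder 13)

14


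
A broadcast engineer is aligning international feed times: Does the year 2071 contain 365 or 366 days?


Year: 2071
Check leap year rules:
Divisible by 4? No
2071 is not a leap year
Days: 365

365


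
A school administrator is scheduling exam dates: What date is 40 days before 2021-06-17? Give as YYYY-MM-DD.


Start: 2021-06-17
Subtracting 40 days
Days already passed in June: 17
After going back through June: 23 more days to subtract
May 2021 has 31 days, need 23
Result: 2021-05-08

2021-05-08


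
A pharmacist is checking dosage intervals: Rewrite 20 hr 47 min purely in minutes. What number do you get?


Hours: 20
Extra minutes: 47
Minutes per hour: 60
Hours to minutes: 20 x 60 = 1200
Total: 1200 + 47 = 1247

1247


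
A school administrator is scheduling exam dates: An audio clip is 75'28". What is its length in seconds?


Minutes: 75
Seconds: 28
Convert minutes to seconds: 75 x 60 = 4500
Add remaining seconds: 4500 + 28 = 4528

4528


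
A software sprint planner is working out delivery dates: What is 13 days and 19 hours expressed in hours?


Days: 13
Extra hours: 19
Hours per day: 24
Days to hours: 13 x 24 = 312
Total: 312 + 19 = 331

331


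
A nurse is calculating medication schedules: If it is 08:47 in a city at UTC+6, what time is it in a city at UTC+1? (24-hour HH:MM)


Local time: 08:47 at UTC+6 (offset 6h)
Target zone: UTC+1 (offset 1h)
Difference: 1 - (6) = -5 hours
Calculation: 8 + (-5) = 3
Result: 03:47

03:47


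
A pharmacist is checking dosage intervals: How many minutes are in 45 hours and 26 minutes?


Hours: 45
Minutes: 26
Convert hours to minutes: 45 x 60 = 2700
Add remaining minutes: 2700 + 26 = 2726

2726


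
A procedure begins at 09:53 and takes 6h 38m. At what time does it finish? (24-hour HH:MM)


Start time: 09:53
Adding: 6 hours 38 minutes
Minutes: 53 + 38 = 91
Minute overflow: 91 >= 60, so carry 1 hour, minutes = 31
Hours: 9 + 6 + 1 = 16
Result: 16:31

16:31


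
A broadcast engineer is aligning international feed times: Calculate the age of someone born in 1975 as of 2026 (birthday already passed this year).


Birth year: 1975
Current year: 2026
Age = current year - birth year
Age = 2026 - 1975 = 51

51


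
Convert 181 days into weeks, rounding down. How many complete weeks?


Total days: 181
Days per week: 7
Division: 181 / 7 = 25 remainder 6
Complete weeks: 25
Remaining days: 6

25


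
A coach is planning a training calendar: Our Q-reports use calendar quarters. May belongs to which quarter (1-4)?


Month: May (month 5)
Q1: January-March (months 1-3)
Q2: April-June (months 4-6)
Q3: July-September (months 7-9)
Q4: October-December (months 10-12)
Month 5 falls in Q2

2


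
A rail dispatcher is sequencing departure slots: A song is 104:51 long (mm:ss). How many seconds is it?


Minutes: 104
Extra seconds: 51
Seconds per minute: 60
Minutes to seconds: 104 x 60 = 6240
Total: 6240 + 51 = 6291

6291


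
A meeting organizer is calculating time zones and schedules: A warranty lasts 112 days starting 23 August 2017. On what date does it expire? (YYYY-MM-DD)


Start: 2017-08-23
Adding 112 days
Days remaining in August: 8
After August: 104 days still to add
September 2017: 30 days, 74 remaining
October 2017: 31 days, 43 remaining
November 2017: 30 days, 13 remaining
December 2017 has 31 days, need 13
Result: 2017-12-13

2017-12-13


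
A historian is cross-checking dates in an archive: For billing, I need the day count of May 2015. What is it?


Month: May
Year: 2015
May is a 31-day month
Total: 31 days

31


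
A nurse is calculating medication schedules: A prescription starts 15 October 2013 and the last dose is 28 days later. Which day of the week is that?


Start: 2013-10-15 (Tuesday)
Step 1 - find target date: add 28 days
  2013-10-15 + 28 days = 2013-11-12
Step 2 - day of week:
  28 mod 7 = 0
  Tuesday + 0 days -> Tuesday
Result: Tuesday (2013-11-12)

Tuesday


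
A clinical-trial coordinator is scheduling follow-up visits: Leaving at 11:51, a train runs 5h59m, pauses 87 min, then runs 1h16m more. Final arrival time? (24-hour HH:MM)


Depart: 11:51
Leg 1: +359 min -> 17:50
Layover: +87 min -> 19:17
Leg 2: +76 min -> 20:33
Total travel: 522 minutes = 8h 42m
Arrival: 20:33

20:33


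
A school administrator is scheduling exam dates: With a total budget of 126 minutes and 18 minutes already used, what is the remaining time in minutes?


Total budget: 126 minutes
Time used: 18 minutes
Remaining: 126 - 18 = 108 minutes
Percent used: 14.3%
Percent remaining: 85.7%

108


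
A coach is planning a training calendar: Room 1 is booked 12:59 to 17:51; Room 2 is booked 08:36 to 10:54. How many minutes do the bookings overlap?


Interval A: [779, 1071] minutes from midnight
Interval B: [516, 654] minutes from midnight
Overlap start = max(779, 516) = 779
Overlap end = min(1071, 654) = 654
End <= start, so the intervals do not overlap: 0 minutes

0


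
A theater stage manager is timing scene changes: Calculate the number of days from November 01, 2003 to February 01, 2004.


Start date: 2003-11-01
End date: 2004-02-01
Nov 2003: +30 days
Dec 2003: +31 days
Jan 2004: +31 days
Total: 92 days

92


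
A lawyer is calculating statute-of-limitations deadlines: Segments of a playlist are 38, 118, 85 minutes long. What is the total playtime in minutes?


Durations: 38, 118, 85
Running sum: 38
+ 118 = 156
+ 85 = 241
Total duration: 241 minutes
That is 4 hours and 1 minutes

241


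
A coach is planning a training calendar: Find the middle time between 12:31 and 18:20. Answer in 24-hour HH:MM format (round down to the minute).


Start time: 12:31 = 751 minutes from midnight
End time: 18:20 = 1100 minutes from midnight
Sum: 751 + 1100 = 1851
Midpoint: 1851 / 2 = 925 minutes
Convert: 925 / 60 = 15 hours, 25 minutes
Result: 15:25

15:25


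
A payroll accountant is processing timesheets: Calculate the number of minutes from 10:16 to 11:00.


Start time: 10:16 = 616 minutes from midnight
End time: 11:00 = 660 minutes from midnight
Difference: 660 - 616 = 44 minutes
That is 0 hours and 44 minutes

44


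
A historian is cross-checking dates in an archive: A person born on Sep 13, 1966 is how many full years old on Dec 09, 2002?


Birth: 1966-09-13
Reference: 2002-12-09
Year difference: 2002 - 1966 = 36
Has birthday (09-13) occurred by 12-09? Yes
Age in full years: 36

36


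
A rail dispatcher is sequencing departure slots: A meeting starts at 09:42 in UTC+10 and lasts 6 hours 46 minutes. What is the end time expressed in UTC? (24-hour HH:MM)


Start: 09:42 in UTC+10
Step 1 - add duration:
  minutes: 42 + 46 = 88 (carry 1h)
  hours: 9 + 6 + 1 = 16
  end in UTC+10: 16:28
Step 2 - convert UTC+10 -> UTC:
  offset difference: 0 - (10) = -10 hours
  16 + (-10) = 6 -> mod 24 = 6
Result: 06:28 in UTC

06:28


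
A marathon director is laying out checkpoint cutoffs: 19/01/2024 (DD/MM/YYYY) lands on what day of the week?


Date: 2024-01-19
January 1, 2024 is a Monday
Day of year: 19
Offset from Jan 1: 18 days
18 mod 7 = 4
Result: Friday

Friday


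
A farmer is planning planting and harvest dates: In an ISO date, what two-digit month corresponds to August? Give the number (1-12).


Calendar month order:
7. July
8. August <--
9. September
August is month number 8

8


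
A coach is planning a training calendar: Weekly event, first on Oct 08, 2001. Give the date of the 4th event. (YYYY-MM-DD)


First occurrence: 2001-10-08 (occurrence 1)
Each occurrence is 7 days after the previous.
Occurrence 4 is 3 weeks after the first.
3 weeks = 21 days
2001-10-08 + 21 days = 2001-10-29

2001-10-29


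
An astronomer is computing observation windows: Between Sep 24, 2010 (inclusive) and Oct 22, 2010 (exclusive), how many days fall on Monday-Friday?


Start: 2010-09-24 (Friday)
End (exclusive): 2010-10-22 (Friday)
Total calendar days: 28
Full weeks: 28 // 7 = 4 -> 20 weekdays
Remaining 0 days starting on Friday:
Total business days: 20 + 0 = 20

20


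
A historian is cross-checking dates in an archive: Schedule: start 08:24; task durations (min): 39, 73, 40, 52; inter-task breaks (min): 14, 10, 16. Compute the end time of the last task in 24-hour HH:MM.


Start: 08:24 = 504 min from midnight
  after task 1 (39 min): 09:03
  after break (14 min): 09:17
  after task 2 (73 min): 10:30
  after break (10 min): 10:40
  after task 3 (40 min): 11:20
  after break (16 min): 11:36
  after task 4 (52 min): 12:28
Total elapsed: 244 minutes
End time: 12:28

12:28


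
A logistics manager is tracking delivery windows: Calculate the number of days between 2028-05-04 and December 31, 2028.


Start: May 04, 2028
End: December 31, 2028
Days left in May: 27
June: 30
July: 31
August: 31
September: 30
... plus remaining months
Sum of remaining months: 214
Total: 27 + 214 = 241

241


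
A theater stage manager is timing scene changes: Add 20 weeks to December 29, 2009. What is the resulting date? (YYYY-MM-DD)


Start: 2009-12-29
Weeks to add: 20
Convert to days: 20 x 7 = 140 days
Add 140 days to 2009-12-29
Result: 2010-05-18

2010-05-18


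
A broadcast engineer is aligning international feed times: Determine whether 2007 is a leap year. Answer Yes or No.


Year: 2007
Divisible by 4? 2007 / 4 = 501.75 -> No
Not divisible by 4, so NOT a leap year

No


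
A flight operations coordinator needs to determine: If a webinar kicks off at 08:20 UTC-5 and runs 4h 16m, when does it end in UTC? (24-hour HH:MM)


Start: 08:20 in UTC-5
Step 1 - add duration:
  minutes: 20 + 16 = 36
  hours: 8 + 4 + 0 = 12
  end in UTC-5: 12:36
Step 2 - convert UTC-5 -> UTC:
  offset difference: 0 - (-5) = 5 hours
  12 + (5) = 17 -> mod 24 = 17
Result: 17:36 in UTC

17:36


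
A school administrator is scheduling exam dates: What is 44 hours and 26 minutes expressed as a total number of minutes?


Hours: 44
Minutes: 26
Convert hours to minutes: 44 x 60 = 2640
Add remaining minutes: 2640 + 26 = 2666

2666


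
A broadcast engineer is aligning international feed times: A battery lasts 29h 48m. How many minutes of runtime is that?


Hours: 29
Extra minutes: 48
Minutes per hour: 60
Hours to minutes: 29 x 60 = 1740
Total: 1740 + 48 = 1788

1788


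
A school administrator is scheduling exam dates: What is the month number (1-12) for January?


Calendar month order:
1. January <--
2. February
January is month number 1

1


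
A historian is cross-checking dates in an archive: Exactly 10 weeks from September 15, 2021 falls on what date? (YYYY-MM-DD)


Start: 2021-09-15
Weeks to add: 10
Convert to days: 10 x 7 = 70 days
Add 70 days to 2021-09-15
Result: 2021-11-24

2021-11-24


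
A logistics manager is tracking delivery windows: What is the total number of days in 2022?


Year: 2022
Check leap year rules:
Divisible by 4? No
2022 is not a leap year
Days: 365

365


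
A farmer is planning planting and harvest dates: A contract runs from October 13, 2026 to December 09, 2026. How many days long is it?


Start date: 2026-10-13
End date: 2026-12-09
Oct 2026: +19 days
Nov 2026: +30 days
Dec 2026: +8 days
Total: 57 days

57


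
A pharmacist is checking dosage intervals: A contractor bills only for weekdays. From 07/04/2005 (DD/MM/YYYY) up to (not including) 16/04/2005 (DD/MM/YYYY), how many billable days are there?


Start: 2005-04-07 (Thursday)
End (exclusive): 2005-04-16 (Saturday)
Total calendar days: 9
Full weeks: 9 // 7 = 1 -> 5 weekdays
Remaining 2 days starting on Thursday:
  Thu(w), Fri(w) -> 2 weekdays
Total business days: 5 + 2 = 7

7


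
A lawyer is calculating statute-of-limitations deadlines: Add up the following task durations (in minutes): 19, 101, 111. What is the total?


Durations: 19, 101, 111
Running sum: 19
+ 101 = 120
+ 111 = 231
Total duration: 231 minutes
That is 3 hours and 51 minutes

231


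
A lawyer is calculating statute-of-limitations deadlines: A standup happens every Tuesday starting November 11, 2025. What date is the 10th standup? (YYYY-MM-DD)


First occurrence: 2025-11-11 (occurrence 1)
Each occurrence is 7 days after the previous.
Occurrence 10 is 9 weeks after the first.
9 weeks = 63 days
2025-11-11 + 63 days = 2026-01-13

2026-01-13


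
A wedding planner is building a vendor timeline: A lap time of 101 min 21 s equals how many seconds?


Minutes: 101
Seconds: 21
Convert minutes to seconds: 101 x 60 = 6060
Add remaining seconds: 6060 + 21 = 6081

6081


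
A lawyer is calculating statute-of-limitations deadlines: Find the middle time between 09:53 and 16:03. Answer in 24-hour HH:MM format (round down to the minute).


Start time: 09:53 = 593 minutes from midnight
End time: 16:03 = 963 minutes from midnight
Sum: 593 + 963 = 1556
Midpoint: 1556 / 2 = 778 minutes
Convert: 778 / 60 = 12 hours, 58 minutes
Result: 12:58

12:58


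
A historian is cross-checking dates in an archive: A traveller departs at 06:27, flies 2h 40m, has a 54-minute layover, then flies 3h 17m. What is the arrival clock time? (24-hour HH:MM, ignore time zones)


Depart: 06:27
Leg 1: +160 min -> 09:07
Layover: +54 min -> 10:01
Leg 2: +197 min -> 13:18
Total travel: 411 minutes = 6h 51m
Arrival: 13:18

13:18


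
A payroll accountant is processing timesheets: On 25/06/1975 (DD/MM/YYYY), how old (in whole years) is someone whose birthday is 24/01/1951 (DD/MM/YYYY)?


Birth: 1951-01-24
Reference: 1975-06-25
Year difference: 1975 - 1951 = 24
Has birthday (01-24) occurred by 06-25? Yes
Age in full years: 24

24


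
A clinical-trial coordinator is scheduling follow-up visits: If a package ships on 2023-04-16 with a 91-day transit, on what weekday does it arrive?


Start: 2023-04-16 (Sunday)
Step 1 - find target date: add 91 days
  2023-04-16 + 91 days = 2023-07-16
Step 2 - day of week:
  91 mod 7 = 0
  Sunday + 0 days -> Sunday
Result: Sunday (2023-07-16)

Sunday


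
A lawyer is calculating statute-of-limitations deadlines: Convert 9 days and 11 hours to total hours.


Days: 9
Extra hours: 11
Hours per day: 24
Days to hours: 9 x 24 = 216
Total: 216 + 11 = 227

227


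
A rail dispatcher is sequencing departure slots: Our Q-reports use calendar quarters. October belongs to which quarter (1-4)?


Month: October (month 10)
Q1: January-March (months 1-3)
Q2: April-June (months 4-6)
Q3: July-September (months 7-9)
Q4: October-December (months 10-12)
Month 10 falls in Q4

4


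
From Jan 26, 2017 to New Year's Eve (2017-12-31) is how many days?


Start: January 26, 2017
End: December 31, 2017
Days left in January: 5
February: 28
March: 31
April: 30
May: 31
... plus remaining months
Sum of remaining months: 334
Total: 5 + 334 = 339

339


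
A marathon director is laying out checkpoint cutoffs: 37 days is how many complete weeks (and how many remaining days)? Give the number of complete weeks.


Total days: 37
Days per week: 7
Division: 37 / 7 = 5 remainder 2
Complete weeks: 5
Remaining days: 2

5


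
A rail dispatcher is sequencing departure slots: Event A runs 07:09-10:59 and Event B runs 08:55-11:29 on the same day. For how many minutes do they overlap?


Interval A: [429, 659] minutes from midnight
Interval B: [535, 689] minutes from midnight
Overlap start = max(429, 535) = 535
Overlap end = min(659, 689) = 659
Overlap = 659 - 535 = 124 minutes

124


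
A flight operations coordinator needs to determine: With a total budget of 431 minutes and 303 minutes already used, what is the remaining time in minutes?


Total budget: 431 minutes
Time used: 303 minutes
Remaining: 431 - 303 = 128 minutes
Percent used: 70.3%
Percent remaining: 29.7%

128


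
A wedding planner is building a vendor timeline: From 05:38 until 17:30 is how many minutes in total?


Start time: 05:38 = 338 minutes from midnight
End time: 17:30 = 1050 minutes from midnight
Difference: 1050 - 338 = 712 minutes
That is 11 hours and 52 minutes

712


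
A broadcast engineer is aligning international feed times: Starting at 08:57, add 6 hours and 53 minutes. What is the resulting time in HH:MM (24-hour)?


Start time: 08:57
Adding: 6 hours 53 minutes
Minutes: 57 + 53 = 110
Minute overflow: 110 >= 60, so carry 1 hour, minutes = 50
Hours: 8 + 6 + 1 = 15
Result: 15:50

15:50


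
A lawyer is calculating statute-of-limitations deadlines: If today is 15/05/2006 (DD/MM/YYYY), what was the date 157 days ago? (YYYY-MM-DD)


Start: 2006-05-15
Subtracting 157 days
Days already passed in May: 15
After going back through May: 142 more days to subtract
April 2006: 30 days, 112 remaining
March 2006: 31 days, 81 remaining
February 2006: 28 days, 53 remaining
January 2006: 31 days, 22 remaining
Result: 2005-12-09

2005-12-09


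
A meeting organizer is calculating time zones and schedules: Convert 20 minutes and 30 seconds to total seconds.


Minutes: 20
Extra seconds: 30
Seconds per minute: 60
Minutes to seconds: 20 x 60 = 1200
Total: 1200 + 30 = 1230

1230


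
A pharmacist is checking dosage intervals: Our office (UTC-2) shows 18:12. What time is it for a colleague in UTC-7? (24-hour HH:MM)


Local time: 18:12 at UTC-2 (offset -2h)
Target zone: UTC-7 (offset -7h)
Difference: -7 - (-2) = -5 hours
Calculation: 18 + (-5) = 13
Result: 13:12

13:12


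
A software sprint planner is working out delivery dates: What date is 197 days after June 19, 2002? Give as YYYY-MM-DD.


Start: 2002-06-19
Adding 197 days
Days remaining in June: 11
After June: 186 days still to add
July 2002: 31 days, 155 remaining
August 2002: 31 days, 124 remaining
September 2002: 30 days, 94 remaining
October 2002: 31 days, 63 remaining
Result: 2003-01-02

2003-01-02


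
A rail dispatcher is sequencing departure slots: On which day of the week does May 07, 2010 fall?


Date: 2010-05-07
January 1, 2010 is a Friday
Day of year: 127
Offset from Jan 1: 126 days
126 mod 7 = 0
Result: Friday

Friday


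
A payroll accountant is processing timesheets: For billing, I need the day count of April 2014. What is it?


Month: April
Year: 2014
April is a 30-day month
Total: 30 days

30


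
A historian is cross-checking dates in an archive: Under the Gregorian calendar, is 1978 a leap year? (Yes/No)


Year: 1978
Divisible by 4? 1978 / 4 = 494.5 -> No
Not divisible by 4, so NOT a leap year

No


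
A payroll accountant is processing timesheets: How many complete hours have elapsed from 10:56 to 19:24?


Start: 10:56
End: 19:24
Hour difference: 19 - 10 = 9 hours
Minute difference: 24 - 56 = -32 minutes
Total minutes: 508
Complete hours: 508 / 60 = 8 (remainder 28)

8


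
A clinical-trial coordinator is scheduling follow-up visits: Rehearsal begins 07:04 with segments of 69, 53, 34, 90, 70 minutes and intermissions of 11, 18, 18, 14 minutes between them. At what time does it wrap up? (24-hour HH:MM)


Start: 07:04 = 424 min from midnight
  after task 1 (69 min): 08:13
  after break (11 min): 08:24
  after task 2 (53 min): 09:17
  after break (18 min): 09:35
  after task 3 (34 min): 10:09
  after break (18 min): 10:27
  after task 4 (90 min): 11:57
  after break (14 min): 12:11
  after task 5 (70 min): 13:21
Total elapsed: 377 minutes
End time: 13:21

13:21


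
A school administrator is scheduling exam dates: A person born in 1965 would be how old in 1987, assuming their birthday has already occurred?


Birth year: 1965
Current year: 1987
Age = current year - birth year
Age = 1987 - 1965 = 22

22


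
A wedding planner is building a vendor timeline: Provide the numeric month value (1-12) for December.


Calendar month order:
11. November
12. December <--
December is month number 12

12


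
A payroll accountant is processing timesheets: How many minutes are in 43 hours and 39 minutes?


Hours: 43
Minutes: 39
Convert hours to minutes: 43 x 60 = 2580
Add remaining minutes: 2580 + 39 = 2619

2619


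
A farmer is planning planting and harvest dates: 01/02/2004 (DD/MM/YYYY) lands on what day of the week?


Date: 2004-02-01
January 1, 2004 is a Thursday
Day of year: 32
Offset from Jan 1: 31 days
31 mod 7 = 3
Result: Sunday

Sunday


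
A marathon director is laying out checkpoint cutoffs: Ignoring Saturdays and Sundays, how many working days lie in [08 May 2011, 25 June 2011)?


Start: 2011-05-08 (Sunday)
End (exclusive): 2011-06-25 (Saturday)
Total calendar days: 48
Full weeks: 48 // 7 = 6 -> 30 weekdays
Remaining 6 days starting on Sunday:
  Sun(-), Mon(w), Tue(w), Wed(w), Thu(w), Fri(w) -> 5 weekdays
Total business days: 30 + 5 = 35

35


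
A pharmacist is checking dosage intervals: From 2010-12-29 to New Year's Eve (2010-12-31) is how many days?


Start: December 29, 2010
End: December 31, 2010
Days left in December: 2
Total: 2 days

2


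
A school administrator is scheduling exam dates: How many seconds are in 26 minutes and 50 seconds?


Minutes: 26
Seconds: 50
Convert minutes to seconds: 26 x 60 = 1560
Add remaining seconds: 1560 + 50 = 1610

1610
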